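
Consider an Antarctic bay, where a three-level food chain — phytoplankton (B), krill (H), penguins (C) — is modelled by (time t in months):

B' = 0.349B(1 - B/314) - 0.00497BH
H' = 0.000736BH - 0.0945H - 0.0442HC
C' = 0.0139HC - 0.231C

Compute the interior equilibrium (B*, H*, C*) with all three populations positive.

B* ≈ 240, H* ≈ 16.6, C* ≈ 1.85

From dC/dt = 0: 0.0139H* = 0.231, so H* = 16.6.
From dB/dt = 0: 0.349(1 - B*/314) = 0.00497·16.6, giving B* = 314·(1 - 0.237) = 240.
From dH/dt = 0: 0.000736·240 - 0.0945 = 0.0442C*, so C* = 0.0819/0.0442 = 1.85.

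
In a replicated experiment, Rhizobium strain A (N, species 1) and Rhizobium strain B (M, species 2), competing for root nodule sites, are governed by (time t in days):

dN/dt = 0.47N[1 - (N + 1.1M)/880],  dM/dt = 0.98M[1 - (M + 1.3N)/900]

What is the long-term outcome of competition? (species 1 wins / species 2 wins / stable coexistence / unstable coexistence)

unstable coexistence (outcome depends on initial conditions)

Compare the nullcline intercepts: K1/α12 = 880/1.1 = 800 < K2 = 900; K2/α21 = 900/1.3 = 692 < K1 = 880.
Since both are reversed, neither can invade when rare; the interior point is a saddle.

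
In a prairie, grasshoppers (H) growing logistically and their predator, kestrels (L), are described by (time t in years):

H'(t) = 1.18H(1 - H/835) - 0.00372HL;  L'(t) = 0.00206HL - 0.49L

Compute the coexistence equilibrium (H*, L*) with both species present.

From dL/dt = 0 with L > 0: 0.00206H* = 0.49, so H* = 238.
Substitute into dH/dt = 0: 1.18(1 - 238/835) = 0.00372L*.
The bracket is 0.715, giving L* = 0.844/0.00372 = 227.

H* ≈ 238, L* ≈ 227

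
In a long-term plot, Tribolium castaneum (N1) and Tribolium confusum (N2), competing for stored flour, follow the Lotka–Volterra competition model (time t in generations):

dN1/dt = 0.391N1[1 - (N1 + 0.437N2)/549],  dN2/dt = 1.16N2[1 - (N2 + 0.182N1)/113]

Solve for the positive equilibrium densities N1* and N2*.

N1* ≈ 543, N2* ≈ 14.2

Setting both brackets to zero gives the nullclines N1 + 0.437N2 = 549 and 0.182N1 + N2 = 113.
Substituting N2 = 113 - 0.182N1 into the first: N1(1 - 0.437·0.182) = 549 - 0.437·113.
So N1* = 500/0.92 = 543, and then N2* = 113 - 0.182·543 = 14.2.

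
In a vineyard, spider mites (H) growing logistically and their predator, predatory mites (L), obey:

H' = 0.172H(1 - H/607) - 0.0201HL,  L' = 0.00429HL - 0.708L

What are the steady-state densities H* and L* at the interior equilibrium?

H* ≈ 165, L* ≈ 6.23

From dL/dt = 0 with L > 0: 0.00429H* = 0.708, so H* = 165.
Substitute into dH/dt = 0: 0.172(1 - 165/607) = 0.0201L*.
The bracket is 0.728, giving L* = 0.125/0.0201 = 6.23.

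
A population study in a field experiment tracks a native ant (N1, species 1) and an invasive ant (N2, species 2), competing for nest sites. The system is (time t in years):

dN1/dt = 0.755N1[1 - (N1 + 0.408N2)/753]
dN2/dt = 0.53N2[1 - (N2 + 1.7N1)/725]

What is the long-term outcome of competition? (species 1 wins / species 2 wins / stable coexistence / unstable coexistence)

Compare the nullcline intercepts: K1/α12 = 753/0.408 = 1850 > K2 = 725; K2/α21 = 725/1.7 = 426 < K1 = 753.
Since the inequalities point opposite ways, species 1 can invade but species 2 cannot.

species 1 excludes species 2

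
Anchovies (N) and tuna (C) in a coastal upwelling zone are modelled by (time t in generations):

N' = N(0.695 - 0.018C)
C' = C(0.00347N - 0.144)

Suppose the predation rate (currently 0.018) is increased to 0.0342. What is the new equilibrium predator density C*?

C* ≈ 20.3

At the interior fixed point, setting dN/dt = 0 with N > 0 fixes C* = (prey growth rate)/(NC coefficient) — independent of the other coefficients.
With the change, C* = 0.695/0.0342 = 20.3; it falls from 38.6.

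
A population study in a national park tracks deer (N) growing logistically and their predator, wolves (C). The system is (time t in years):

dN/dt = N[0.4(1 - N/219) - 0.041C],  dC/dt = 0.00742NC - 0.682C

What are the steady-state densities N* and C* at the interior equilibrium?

N* ≈ 91.9, C* ≈ 5.66

From dC/dt = 0 with C > 0: 0.00742N* = 0.682, so N* = 91.9.
Substitute into dN/dt = 0: 0.4(1 - 91.9/219) = 0.041C*.
The bracket is 0.58, giving C* = 0.232/0.041 = 5.66.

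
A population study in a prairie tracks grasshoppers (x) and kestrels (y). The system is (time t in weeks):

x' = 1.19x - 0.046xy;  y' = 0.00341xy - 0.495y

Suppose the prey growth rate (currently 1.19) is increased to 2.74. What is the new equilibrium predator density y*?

At the interior fixed point, setting dx/dt = 0 with x > 0 fixes y* = (prey growth rate)/(xy coefficient) — independent of the other coefficients.
With the change, y* = 2.74/0.046 = 59.6; it rises from 25.9.

y* ≈ 59.6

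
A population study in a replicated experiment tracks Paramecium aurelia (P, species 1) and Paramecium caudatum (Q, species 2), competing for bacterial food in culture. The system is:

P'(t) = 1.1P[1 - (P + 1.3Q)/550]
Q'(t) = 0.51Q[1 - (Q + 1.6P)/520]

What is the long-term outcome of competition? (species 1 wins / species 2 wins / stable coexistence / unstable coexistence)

Compare the nullcline intercepts: K1/α12 = 550/1.3 = 423 < K2 = 520; K2/α21 = 520/1.6 = 325 < K1 = 550.
Since both are reversed, neither can invade when rare; the interior point is a saddle.

unstable coexistence (outcome depends on initial conditions)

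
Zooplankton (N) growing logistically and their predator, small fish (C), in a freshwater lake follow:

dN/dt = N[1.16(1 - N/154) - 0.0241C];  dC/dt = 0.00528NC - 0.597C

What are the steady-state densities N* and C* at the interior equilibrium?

From dC/dt = 0 with C > 0: 0.00528N* = 0.597, so N* = 113.
Substitute into dN/dt = 0: 1.16(1 - 113/154) = 0.0241C*.
The bracket is 0.266, giving C* = 0.308/0.0241 = 12.8.

N* ≈ 113, C* ≈ 12.8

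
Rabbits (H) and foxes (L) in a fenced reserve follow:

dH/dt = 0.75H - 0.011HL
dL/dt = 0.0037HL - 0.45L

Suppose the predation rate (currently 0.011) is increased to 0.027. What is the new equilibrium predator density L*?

L* ≈ 27.8

At the interior fixed point, setting dH/dt = 0 with H > 0 fixes L* = (prey growth rate)/(HL coefficient) — independent of the other coefficients.
With the change, L* = 0.75/0.027 = 27.8; it falls from 68.2.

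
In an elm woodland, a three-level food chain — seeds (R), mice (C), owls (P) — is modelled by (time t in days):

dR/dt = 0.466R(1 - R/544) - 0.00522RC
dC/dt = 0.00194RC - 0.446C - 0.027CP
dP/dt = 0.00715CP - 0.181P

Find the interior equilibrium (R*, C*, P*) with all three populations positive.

From dP/dt = 0: 0.00715C* = 0.181, so C* = 25.3.
From dR/dt = 0: 0.466(1 - R*/544) = 0.00522·25.3, giving R* = 544·(1 - 0.284) = 390.
From dC/dt = 0: 0.00194·390 - 0.446 = 0.027P*, so P* = 0.31/0.027 = 11.5.

R* ≈ 390, C* ≈ 25.3, P* ≈ 11.5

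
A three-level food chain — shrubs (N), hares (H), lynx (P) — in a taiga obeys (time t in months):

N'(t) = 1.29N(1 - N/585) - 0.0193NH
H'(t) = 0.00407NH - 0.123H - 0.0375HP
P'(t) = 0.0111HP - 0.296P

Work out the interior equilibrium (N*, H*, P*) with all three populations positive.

N* ≈ 352, H* ≈ 26.7, P* ≈ 34.9

From dP/dt = 0: 0.0111H* = 0.296, so H* = 26.7.
From dN/dt = 0: 1.29(1 - N*/585) = 0.0193·26.7, giving N* = 585·(1 - 0.399) = 352.
From dH/dt = 0: 0.00407·352 - 0.123 = 0.0375P*, so P* = 1.31/0.0375 = 34.9.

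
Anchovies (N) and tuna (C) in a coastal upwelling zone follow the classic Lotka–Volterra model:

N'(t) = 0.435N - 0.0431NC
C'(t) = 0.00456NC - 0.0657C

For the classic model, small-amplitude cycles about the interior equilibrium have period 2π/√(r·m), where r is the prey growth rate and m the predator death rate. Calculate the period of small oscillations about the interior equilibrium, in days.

Here r = 0.435 and m = 0.0657, so r·m = 0.0286.
ω = √0.0286 = 0.169 per day, hence T = 2π/ω ≈ 37.2 days.

T ≈ 37.2 days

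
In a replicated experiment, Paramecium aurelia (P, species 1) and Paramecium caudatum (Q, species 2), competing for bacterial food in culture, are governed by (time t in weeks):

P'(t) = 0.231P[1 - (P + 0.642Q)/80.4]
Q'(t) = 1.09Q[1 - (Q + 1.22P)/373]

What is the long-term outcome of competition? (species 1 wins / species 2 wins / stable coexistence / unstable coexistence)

Compare the nullcline intercepts: K1/α12 = 80.4/0.642 = 125 < K2 = 373; K2/α21 = 373/1.22 = 306 > K1 = 80.4.
Since the inequalities point opposite ways, species 2 can invade but species 1 cannot.

species 2 excludes species 1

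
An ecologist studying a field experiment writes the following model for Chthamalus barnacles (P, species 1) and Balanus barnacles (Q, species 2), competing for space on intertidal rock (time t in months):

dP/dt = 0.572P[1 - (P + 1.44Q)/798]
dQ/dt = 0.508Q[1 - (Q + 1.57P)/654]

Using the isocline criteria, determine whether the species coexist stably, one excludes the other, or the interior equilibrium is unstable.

unstable coexistence (outcome depends on initial conditions)

Compare the nullcline intercepts: K1/α12 = 798/1.44 = 554 < K2 = 654; K2/α21 = 654/1.57 = 417 < K1 = 798.
Since both are reversed, neither can invade when rare; the interior point is a saddle.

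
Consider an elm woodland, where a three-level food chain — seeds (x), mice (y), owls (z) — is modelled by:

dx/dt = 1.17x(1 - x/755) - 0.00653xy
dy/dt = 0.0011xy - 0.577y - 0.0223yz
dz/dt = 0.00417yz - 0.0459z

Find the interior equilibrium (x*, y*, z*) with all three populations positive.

From dz/dt = 0: 0.00417y* = 0.0459, so y* = 11.
From dx/dt = 0: 1.17(1 - x*/755) = 0.00653·11, giving x* = 755·(1 - 0.0614) = 709.
From dy/dt = 0: 0.0011·709 - 0.577 = 0.0223z*, so z* = 0.202/0.0223 = 9.08.

x* ≈ 709, y* ≈ 11, z* ≈ 9.08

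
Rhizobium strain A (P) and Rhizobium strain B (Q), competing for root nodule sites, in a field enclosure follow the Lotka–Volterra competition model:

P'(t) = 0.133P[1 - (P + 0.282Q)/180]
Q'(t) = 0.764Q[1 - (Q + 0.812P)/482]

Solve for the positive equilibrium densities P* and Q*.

P* ≈ 57.2, Q* ≈ 436

Setting both brackets to zero gives the nullclines P + 0.282Q = 180 and 0.812P + Q = 482.
Substituting Q = 482 - 0.812P into the first: P(1 - 0.282·0.812) = 180 - 0.282·482.
So P* = 44.1/0.771 = 57.2, and then Q* = 482 - 0.812·57.2 = 436.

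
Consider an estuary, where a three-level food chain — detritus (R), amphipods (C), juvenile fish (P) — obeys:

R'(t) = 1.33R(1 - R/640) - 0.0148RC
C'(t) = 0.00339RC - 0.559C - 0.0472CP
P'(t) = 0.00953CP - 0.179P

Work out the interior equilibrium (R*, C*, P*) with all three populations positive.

From dP/dt = 0: 0.00953C* = 0.179, so C* = 18.8.
From dR/dt = 0: 1.33(1 - R*/640) = 0.0148·18.8, giving R* = 640·(1 - 0.209) = 506.
From dC/dt = 0: 0.00339·506 - 0.559 = 0.0472P*, so P* = 1.16/0.0472 = 24.5.

R* ≈ 506, C* ≈ 18.8, P* ≈ 24.5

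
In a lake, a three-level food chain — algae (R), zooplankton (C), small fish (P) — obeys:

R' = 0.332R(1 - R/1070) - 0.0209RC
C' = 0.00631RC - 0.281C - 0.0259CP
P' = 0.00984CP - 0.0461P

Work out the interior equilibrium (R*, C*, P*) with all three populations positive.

From dP/dt = 0: 0.00984C* = 0.0461, so C* = 4.68.
From dR/dt = 0: 0.332(1 - R*/1070) = 0.0209·4.68, giving R* = 1070·(1 - 0.295) = 754.
From dC/dt = 0: 0.00631·754 - 0.281 = 0.0259P*, so P* = 4.48/0.0259 = 173.

R* ≈ 754, C* ≈ 4.68, P* ≈ 173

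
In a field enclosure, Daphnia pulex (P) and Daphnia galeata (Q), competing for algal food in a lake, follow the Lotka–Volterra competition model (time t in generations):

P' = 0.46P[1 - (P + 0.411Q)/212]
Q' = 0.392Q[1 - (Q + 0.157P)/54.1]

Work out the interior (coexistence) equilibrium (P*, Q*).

Setting both brackets to zero gives the nullclines P + 0.411Q = 212 and 0.157P + Q = 54.1.
Substituting Q = 54.1 - 0.157P into the first: P(1 - 0.411·0.157) = 212 - 0.411·54.1.
So P* = 190/0.935 = 203, and then Q* = 54.1 - 0.157·203 = 22.3.

P* ≈ 203, Q* ≈ 22.3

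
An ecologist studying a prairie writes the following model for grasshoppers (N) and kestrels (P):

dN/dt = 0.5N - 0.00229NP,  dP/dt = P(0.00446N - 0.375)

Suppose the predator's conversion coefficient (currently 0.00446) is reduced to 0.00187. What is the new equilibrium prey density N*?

N* ≈ 201

At the interior fixed point, setting dP/dt = 0 with P > 0 fixes N* = (predator death rate)/(NP coefficient) — independent of the other coefficients.
With the change, N* = 0.375/0.00187 = 201; it rises from 84.1.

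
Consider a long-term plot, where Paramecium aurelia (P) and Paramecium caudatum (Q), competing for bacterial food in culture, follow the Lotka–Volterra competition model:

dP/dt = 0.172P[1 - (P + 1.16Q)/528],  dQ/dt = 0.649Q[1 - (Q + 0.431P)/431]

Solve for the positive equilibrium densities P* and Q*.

Setting both brackets to zero gives the nullclines P + 1.16Q = 528 and 0.431P + Q = 431.
Substituting Q = 431 - 0.431P into the first: P(1 - 1.16·0.431) = 528 - 1.16·431.
So P* = 28/0.5 = 56.1, and then Q* = 431 - 0.431·56.1 = 407.

P* ≈ 56.1, Q* ≈ 407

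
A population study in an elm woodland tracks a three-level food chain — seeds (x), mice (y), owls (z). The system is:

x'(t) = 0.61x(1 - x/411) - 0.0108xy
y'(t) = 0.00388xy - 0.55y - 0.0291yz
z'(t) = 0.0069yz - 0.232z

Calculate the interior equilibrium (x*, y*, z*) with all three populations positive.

From dz/dt = 0: 0.0069y* = 0.232, so y* = 33.6.
From dx/dt = 0: 0.61(1 - x*/411) = 0.0108·33.6, giving x* = 411·(1 - 0.595) = 166.
From dy/dt = 0: 0.00388·166 - 0.55 = 0.0291z*, so z* = 0.0954/0.0291 = 3.28.

x* ≈ 166, y* ≈ 33.6, z* ≈ 3.28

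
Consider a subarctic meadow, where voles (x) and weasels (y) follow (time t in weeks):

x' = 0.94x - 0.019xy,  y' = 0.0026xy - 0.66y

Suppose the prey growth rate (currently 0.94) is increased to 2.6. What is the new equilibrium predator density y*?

y* ≈ 137

At the interior fixed point, setting dx/dt = 0 with x > 0 fixes y* = (prey growth rate)/(xy coefficient) — independent of the other coefficients.
With the change, y* = 2.6/0.019 = 137; it rises from 49.5.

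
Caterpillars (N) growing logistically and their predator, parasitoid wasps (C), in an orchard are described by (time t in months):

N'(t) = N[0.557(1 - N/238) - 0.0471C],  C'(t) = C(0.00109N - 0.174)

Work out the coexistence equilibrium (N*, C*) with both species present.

N* ≈ 160, C* ≈ 3.89

From dC/dt = 0 with C > 0: 0.00109N* = 0.174, so N* = 160.
Substitute into dN/dt = 0: 0.557(1 - 160/238) = 0.0471C*.
The bracket is 0.329, giving C* = 0.183/0.0471 = 3.89.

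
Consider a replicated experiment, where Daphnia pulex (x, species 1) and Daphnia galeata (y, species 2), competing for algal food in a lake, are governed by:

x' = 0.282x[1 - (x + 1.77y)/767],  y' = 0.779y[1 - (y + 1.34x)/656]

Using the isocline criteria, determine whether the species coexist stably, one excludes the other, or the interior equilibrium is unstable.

unstable coexistence (outcome depends on initial conditions)

Compare the nullcline intercepts: K1/α12 = 767/1.77 = 433 < K2 = 656; K2/α21 = 656/1.34 = 490 < K1 = 767.
Since both are reversed, neither can invade when rare; the interior point is a saddle.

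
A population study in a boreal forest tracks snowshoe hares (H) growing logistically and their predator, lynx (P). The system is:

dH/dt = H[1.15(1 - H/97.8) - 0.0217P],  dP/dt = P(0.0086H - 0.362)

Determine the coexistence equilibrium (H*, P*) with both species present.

H* ≈ 42.1, P* ≈ 30.2

From dP/dt = 0 with P > 0: 0.0086H* = 0.362, so H* = 42.1.
Substitute into dH/dt = 0: 1.15(1 - 42.1/97.8) = 0.0217P*.
The bracket is 0.57, giving P* = 0.655/0.0217 = 30.2.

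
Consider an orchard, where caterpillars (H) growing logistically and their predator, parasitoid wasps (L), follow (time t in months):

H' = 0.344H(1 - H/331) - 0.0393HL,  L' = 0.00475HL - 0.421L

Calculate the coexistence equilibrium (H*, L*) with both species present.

From dL/dt = 0 with L > 0: 0.00475H* = 0.421, so H* = 88.6.
Substitute into dH/dt = 0: 0.344(1 - 88.6/331) = 0.0393L*.
The bracket is 0.732, giving L* = 0.252/0.0393 = 6.41.

H* ≈ 88.6, L* ≈ 6.41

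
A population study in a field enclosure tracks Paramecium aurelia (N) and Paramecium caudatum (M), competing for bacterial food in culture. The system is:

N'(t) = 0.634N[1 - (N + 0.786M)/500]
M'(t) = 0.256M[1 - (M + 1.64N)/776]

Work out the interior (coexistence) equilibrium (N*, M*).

N* ≈ 380, M* ≈ 152

Setting both brackets to zero gives the nullclines N + 0.786M = 500 and 1.64N + M = 776.
Substituting M = 776 - 1.64N into the first: N(1 - 0.786·1.64) = 500 - 0.786·776.
So N* = -110/-0.289 = 380, and then M* = 776 - 1.64·380 = 152.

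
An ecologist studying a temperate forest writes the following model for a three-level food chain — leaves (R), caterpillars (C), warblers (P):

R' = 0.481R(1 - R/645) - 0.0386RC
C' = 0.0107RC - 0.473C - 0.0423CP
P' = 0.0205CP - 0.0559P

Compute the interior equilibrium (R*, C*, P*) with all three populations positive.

From dP/dt = 0: 0.0205C* = 0.0559, so C* = 2.73.
From dR/dt = 0: 0.481(1 - R*/645) = 0.0386·2.73, giving R* = 645·(1 - 0.219) = 504.
From dC/dt = 0: 0.0107·504 - 0.473 = 0.0423P*, so P* = 4.92/0.0423 = 116.

R* ≈ 504, C* ≈ 2.73, P* ≈ 116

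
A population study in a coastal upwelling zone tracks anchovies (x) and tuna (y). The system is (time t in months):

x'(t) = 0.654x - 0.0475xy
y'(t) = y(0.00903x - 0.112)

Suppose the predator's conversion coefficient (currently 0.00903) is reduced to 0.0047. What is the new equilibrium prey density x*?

x* ≈ 23.8

At the interior fixed point, setting dy/dt = 0 with y > 0 fixes x* = (predator death rate)/(xy coefficient) — independent of the other coefficients.
With the change, x* = 0.112/0.0047 = 23.8; it rises from 12.4.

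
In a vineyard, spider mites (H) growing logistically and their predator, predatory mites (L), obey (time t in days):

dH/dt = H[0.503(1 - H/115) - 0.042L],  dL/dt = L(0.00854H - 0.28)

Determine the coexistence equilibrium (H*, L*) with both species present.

H* ≈ 32.8, L* ≈ 8.56

From dL/dt = 0 with L > 0: 0.00854H* = 0.28, so H* = 32.8.
Substitute into dH/dt = 0: 0.503(1 - 32.8/115) = 0.042L*.
The bracket is 0.715, giving L* = 0.36/0.042 = 8.56.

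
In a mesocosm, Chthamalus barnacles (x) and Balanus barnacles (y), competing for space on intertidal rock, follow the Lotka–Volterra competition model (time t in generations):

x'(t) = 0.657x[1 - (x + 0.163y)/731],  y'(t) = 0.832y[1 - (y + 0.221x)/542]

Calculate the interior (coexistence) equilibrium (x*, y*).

x* ≈ 667, y* ≈ 395

Setting both brackets to zero gives the nullclines x + 0.163y = 731 and 0.221x + y = 542.
Substituting y = 542 - 0.221x into the first: x(1 - 0.163·0.221) = 731 - 0.163·542.
So x* = 643/0.964 = 667, and then y* = 542 - 0.221·667 = 395.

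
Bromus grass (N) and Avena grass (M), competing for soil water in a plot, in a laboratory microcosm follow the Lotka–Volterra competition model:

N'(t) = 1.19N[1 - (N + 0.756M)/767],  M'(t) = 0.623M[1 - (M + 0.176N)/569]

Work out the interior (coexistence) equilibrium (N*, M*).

Setting both brackets to zero gives the nullclines N + 0.756M = 767 and 0.176N + M = 569.
Substituting M = 569 - 0.176N into the first: N(1 - 0.756·0.176) = 767 - 0.756·569.
So N* = 337/0.867 = 389, and then M* = 569 - 0.176·389 = 501.

N* ≈ 389, M* ≈ 501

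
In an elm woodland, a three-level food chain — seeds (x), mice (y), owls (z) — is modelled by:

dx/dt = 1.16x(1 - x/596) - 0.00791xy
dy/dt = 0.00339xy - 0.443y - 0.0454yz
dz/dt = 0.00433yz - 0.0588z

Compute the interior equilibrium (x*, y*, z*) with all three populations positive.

x* ≈ 541, y* ≈ 13.6, z* ≈ 30.6

From dz/dt = 0: 0.00433y* = 0.0588, so y* = 13.6.
From dx/dt = 0: 1.16(1 - x*/596) = 0.00791·13.6, giving x* = 596·(1 - 0.0926) = 541.
From dy/dt = 0: 0.00339·541 - 0.443 = 0.0454z*, so z* = 1.39/0.0454 = 30.6.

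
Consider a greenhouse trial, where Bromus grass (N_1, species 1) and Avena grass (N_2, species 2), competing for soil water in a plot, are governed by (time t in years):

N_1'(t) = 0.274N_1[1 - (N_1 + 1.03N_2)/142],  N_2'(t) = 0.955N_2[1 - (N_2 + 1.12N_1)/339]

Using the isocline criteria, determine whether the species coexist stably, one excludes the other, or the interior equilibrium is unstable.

Compare the nullcline intercepts: K1/α12 = 142/1.03 = 138 < K2 = 339; K2/α21 = 339/1.12 = 303 > K1 = 142.
Since the inequalities point opposite ways, species 2 can invade but species 1 cannot.

species 2 excludes species 1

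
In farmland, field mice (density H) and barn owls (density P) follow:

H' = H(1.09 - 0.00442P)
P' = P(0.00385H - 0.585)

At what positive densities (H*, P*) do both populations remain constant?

H* ≈ 152, P* ≈ 247

Set dP/dt = 0 with P > 0: 0.00385H - 0.585 = 0, so H* = 0.585/0.00385 = 152.
Set dH/dt = 0 with H > 0: 1.09 - 0.00442P = 0, so P* = 1.09/0.00442 = 247.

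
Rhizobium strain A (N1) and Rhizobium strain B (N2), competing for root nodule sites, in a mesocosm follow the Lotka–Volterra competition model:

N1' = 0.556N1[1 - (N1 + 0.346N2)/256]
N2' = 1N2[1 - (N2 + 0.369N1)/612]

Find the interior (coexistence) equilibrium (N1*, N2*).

N1* ≈ 50.7, N2* ≈ 593

Setting both brackets to zero gives the nullclines N1 + 0.346N2 = 256 and 0.369N1 + N2 = 612.
Substituting N2 = 612 - 0.369N1 into the first: N1(1 - 0.346·0.369) = 256 - 0.346·612.
So N1* = 44.2/0.872 = 50.7, and then N2* = 612 - 0.369·50.7 = 593.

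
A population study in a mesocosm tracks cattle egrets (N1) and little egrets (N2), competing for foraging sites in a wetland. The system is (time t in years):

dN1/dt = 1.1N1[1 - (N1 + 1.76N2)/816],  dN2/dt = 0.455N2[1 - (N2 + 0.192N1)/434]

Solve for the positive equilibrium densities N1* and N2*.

N1* ≈ 78.8, N2* ≈ 419

Setting both brackets to zero gives the nullclines N1 + 1.76N2 = 816 and 0.192N1 + N2 = 434.
Substituting N2 = 434 - 0.192N1 into the first: N1(1 - 1.76·0.192) = 816 - 1.76·434.
So N1* = 52.2/0.662 = 78.8, and then N2* = 434 - 0.192·78.8 = 419.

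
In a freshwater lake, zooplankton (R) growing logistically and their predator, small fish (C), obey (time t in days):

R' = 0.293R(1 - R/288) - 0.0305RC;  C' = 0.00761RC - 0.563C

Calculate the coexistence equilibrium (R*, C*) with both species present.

From dC/dt = 0 with C > 0: 0.00761R* = 0.563, so R* = 74.
Substitute into dR/dt = 0: 0.293(1 - 74/288) = 0.0305C*.
The bracket is 0.743, giving C* = 0.218/0.0305 = 7.14.

R* ≈ 74, C* ≈ 7.14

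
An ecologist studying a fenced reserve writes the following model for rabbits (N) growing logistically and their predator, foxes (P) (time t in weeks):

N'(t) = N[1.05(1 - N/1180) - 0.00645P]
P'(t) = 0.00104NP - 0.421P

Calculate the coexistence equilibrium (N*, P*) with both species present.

From dP/dt = 0 with P > 0: 0.00104N* = 0.421, so N* = 405.
Substitute into dN/dt = 0: 1.05(1 - 405/1180) = 0.00645P*.
The bracket is 0.657, giving P* = 0.69/0.00645 = 107.

N* ≈ 405, P* ≈ 107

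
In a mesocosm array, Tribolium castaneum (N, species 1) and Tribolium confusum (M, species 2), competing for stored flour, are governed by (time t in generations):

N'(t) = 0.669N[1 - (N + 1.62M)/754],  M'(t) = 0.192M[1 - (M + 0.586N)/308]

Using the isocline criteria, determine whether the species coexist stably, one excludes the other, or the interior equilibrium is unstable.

Compare the nullcline intercepts: K1/α12 = 754/1.62 = 465 > K2 = 308; K2/α21 = 308/0.586 = 526 < K1 = 754.
Since the inequalities point opposite ways, species 1 can invade but species 2 cannot.

species 1 excludes species 2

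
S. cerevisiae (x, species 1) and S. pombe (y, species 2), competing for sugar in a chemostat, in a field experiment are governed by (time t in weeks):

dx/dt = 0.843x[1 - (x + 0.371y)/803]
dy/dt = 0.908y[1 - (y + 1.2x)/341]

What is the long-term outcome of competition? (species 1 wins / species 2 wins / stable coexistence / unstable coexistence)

species 1 excludes species 2

Compare the nullcline intercepts: K1/α12 = 803/0.371 = 2160 > K2 = 341; K2/α21 = 341/1.2 = 284 < K1 = 803.
Since the inequalities point opposite ways, species 1 can invade but species 2 cannot.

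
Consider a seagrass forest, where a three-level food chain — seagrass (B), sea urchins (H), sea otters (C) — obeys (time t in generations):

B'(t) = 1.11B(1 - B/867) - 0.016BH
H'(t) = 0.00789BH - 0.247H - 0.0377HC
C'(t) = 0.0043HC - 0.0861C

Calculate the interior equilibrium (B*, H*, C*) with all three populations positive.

B* ≈ 617, H* ≈ 20, C* ≈ 123

From dC/dt = 0: 0.0043H* = 0.0861, so H* = 20.
From dB/dt = 0: 1.11(1 - B*/867) = 0.016·20, giving B* = 867·(1 - 0.289) = 617.
From dH/dt = 0: 0.00789·617 - 0.247 = 0.0377C*, so C* = 4.62/0.0377 = 123.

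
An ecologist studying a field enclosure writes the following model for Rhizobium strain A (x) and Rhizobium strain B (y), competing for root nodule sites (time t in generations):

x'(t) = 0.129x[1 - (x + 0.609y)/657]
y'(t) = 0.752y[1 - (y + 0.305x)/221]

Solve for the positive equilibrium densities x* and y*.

x* ≈ 642, y* ≈ 25.3

Setting both brackets to zero gives the nullclines x + 0.609y = 657 and 0.305x + y = 221.
Substituting y = 221 - 0.305x into the first: x(1 - 0.609·0.305) = 657 - 0.609·221.
So x* = 522/0.814 = 642, and then y* = 221 - 0.305·642 = 25.3.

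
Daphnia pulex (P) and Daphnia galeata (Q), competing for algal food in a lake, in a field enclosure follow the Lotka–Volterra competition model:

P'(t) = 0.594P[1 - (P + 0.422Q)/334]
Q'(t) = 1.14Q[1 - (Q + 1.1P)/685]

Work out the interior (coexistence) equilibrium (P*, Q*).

Setting both brackets to zero gives the nullclines P + 0.422Q = 334 and 1.1P + Q = 685.
Substituting Q = 685 - 1.1P into the first: P(1 - 0.422·1.1) = 334 - 0.422·685.
So P* = 44.9/0.536 = 83.9, and then Q* = 685 - 1.1·83.9 = 593.

P* ≈ 83.9, Q* ≈ 593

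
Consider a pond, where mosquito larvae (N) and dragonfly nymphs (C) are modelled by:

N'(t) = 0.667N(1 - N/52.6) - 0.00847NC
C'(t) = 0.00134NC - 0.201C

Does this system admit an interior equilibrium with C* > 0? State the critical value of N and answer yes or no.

Threshold N = 150; K < 150, so no, the predator goes extinct.

The predator equation gives dC/dt > 0 only when N > 0.201/0.00134 = 150.
Without the predator, N → K = 52.6. Since 52.6 < 150, the predator cannot invade.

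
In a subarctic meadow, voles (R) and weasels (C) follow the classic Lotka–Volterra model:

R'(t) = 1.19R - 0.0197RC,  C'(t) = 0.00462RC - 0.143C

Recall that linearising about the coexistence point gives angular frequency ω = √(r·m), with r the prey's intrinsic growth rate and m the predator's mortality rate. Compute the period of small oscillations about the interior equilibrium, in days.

Here r = 1.19 and m = 0.143, so r·m = 0.17.
ω = √0.17 = 0.413 per day, hence T = 2π/ω ≈ 15.2 days.

T ≈ 15.2 days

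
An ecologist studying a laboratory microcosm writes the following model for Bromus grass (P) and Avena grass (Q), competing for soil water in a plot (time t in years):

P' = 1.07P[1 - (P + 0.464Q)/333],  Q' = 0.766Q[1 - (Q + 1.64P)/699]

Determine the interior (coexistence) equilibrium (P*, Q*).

Setting both brackets to zero gives the nullclines P + 0.464Q = 333 and 1.64P + Q = 699.
Substituting Q = 699 - 1.64P into the first: P(1 - 0.464·1.64) = 333 - 0.464·699.
So P* = 8.66/0.239 = 36.2, and then Q* = 699 - 1.64·36.2 = 640.

P* ≈ 36.2, Q* ≈ 640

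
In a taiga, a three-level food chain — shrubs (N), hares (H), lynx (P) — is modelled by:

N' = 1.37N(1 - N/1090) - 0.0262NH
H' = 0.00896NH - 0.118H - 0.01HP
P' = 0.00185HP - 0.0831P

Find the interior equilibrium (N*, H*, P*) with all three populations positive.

N* ≈ 154, H* ≈ 44.9, P* ≈ 126

From dP/dt = 0: 0.00185H* = 0.0831, so H* = 44.9.
From dN/dt = 0: 1.37(1 - N*/1090) = 0.0262·44.9, giving N* = 1090·(1 - 0.859) = 154.
From dH/dt = 0: 0.00896·154 - 0.118 = 0.01P*, so P* = 1.26/0.01 = 126.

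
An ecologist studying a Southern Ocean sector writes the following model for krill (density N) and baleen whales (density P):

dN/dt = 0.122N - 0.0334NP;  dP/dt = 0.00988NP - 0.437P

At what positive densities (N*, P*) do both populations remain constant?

N* ≈ 44.2, P* ≈ 3.65

Set dP/dt = 0 with P > 0: 0.00988N - 0.437 = 0, so N* = 0.437/0.00988 = 44.2.
Set dN/dt = 0 with N > 0: 0.122 - 0.0334P = 0, so P* = 0.122/0.0334 = 3.65.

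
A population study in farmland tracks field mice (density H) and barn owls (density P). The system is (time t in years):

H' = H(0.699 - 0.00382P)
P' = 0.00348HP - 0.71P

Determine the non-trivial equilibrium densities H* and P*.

H* ≈ 204, P* ≈ 183

Set dP/dt = 0 with P > 0: 0.00348H - 0.71 = 0, so H* = 0.71/0.00348 = 204.
Set dH/dt = 0 with H > 0: 0.699 - 0.00382P = 0, so P* = 0.699/0.00382 = 183.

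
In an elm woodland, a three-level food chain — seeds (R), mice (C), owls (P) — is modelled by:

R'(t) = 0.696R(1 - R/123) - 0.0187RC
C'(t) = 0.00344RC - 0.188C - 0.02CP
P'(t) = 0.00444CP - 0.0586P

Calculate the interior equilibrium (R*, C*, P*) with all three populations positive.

From dP/dt = 0: 0.00444C* = 0.0586, so C* = 13.2.
From dR/dt = 0: 0.696(1 - R*/123) = 0.0187·13.2, giving R* = 123·(1 - 0.355) = 79.4.
From dC/dt = 0: 0.00344·79.4 - 0.188 = 0.02P*, so P* = 0.0851/0.02 = 4.25.

R* ≈ 79.4, C* ≈ 13.2, P* ≈ 4.25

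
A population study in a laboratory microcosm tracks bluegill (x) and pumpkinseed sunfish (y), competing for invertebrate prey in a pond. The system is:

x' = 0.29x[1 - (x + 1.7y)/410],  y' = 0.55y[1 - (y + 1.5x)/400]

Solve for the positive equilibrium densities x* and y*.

Setting both brackets to zero gives the nullclines x + 1.7y = 410 and 1.5x + y = 400.
Substituting y = 400 - 1.5x into the first: x(1 - 1.7·1.5) = 410 - 1.7·400.
So x* = -270/-1.55 = 174, and then y* = 400 - 1.5·174 = 139.

x* ≈ 174, y* ≈ 139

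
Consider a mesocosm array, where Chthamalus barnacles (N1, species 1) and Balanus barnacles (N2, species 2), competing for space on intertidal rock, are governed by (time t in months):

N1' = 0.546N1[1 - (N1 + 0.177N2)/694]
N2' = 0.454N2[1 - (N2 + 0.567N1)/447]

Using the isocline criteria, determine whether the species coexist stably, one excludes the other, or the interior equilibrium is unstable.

Compare the nullcline intercepts: K1/α12 = 694/0.177 = 3920 > K2 = 447; K2/α21 = 447/0.567 = 788 > K1 = 694.
Since both inequalities hold, each species can invade when rare, so the interior equilibrium is stable.

stable coexistence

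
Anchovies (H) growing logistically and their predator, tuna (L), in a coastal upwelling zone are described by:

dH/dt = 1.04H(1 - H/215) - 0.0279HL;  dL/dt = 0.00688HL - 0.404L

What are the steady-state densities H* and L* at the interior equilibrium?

H* ≈ 58.7, L* ≈ 27.1

From dL/dt = 0 with L > 0: 0.00688H* = 0.404, so H* = 58.7.
Substitute into dH/dt = 0: 1.04(1 - 58.7/215) = 0.0279L*.
The bracket is 0.727, giving L* = 0.756/0.0279 = 27.1.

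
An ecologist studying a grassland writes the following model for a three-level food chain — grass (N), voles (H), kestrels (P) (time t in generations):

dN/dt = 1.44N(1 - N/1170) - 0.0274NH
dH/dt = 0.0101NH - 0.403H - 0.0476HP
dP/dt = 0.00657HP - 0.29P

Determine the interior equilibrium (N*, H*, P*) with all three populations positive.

From dP/dt = 0: 0.00657H* = 0.29, so H* = 44.1.
From dN/dt = 0: 1.44(1 - N*/1170) = 0.0274·44.1, giving N* = 1170·(1 - 0.84) = 187.
From dH/dt = 0: 0.0101·187 - 0.403 = 0.0476P*, so P* = 1.49/0.0476 = 31.3.

N* ≈ 187, H* ≈ 44.1, P* ≈ 31.3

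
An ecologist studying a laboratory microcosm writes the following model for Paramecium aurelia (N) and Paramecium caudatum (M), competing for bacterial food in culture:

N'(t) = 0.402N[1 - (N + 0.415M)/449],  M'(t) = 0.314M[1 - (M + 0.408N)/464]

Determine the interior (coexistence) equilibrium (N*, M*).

N* ≈ 309, M* ≈ 338

Setting both brackets to zero gives the nullclines N + 0.415M = 449 and 0.408N + M = 464.
Substituting M = 464 - 0.408N into the first: N(1 - 0.415·0.408) = 449 - 0.415·464.
So N* = 256/0.831 = 309, and then M* = 464 - 0.408·309 = 338.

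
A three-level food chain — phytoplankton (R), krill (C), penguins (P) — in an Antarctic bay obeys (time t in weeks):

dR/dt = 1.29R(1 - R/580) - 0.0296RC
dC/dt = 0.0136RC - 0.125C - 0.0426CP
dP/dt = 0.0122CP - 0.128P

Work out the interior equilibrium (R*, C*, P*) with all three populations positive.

From dP/dt = 0: 0.0122C* = 0.128, so C* = 10.5.
From dR/dt = 0: 1.29(1 - R*/580) = 0.0296·10.5, giving R* = 580·(1 - 0.241) = 440.
From dC/dt = 0: 0.0136·440 - 0.125 = 0.0426P*, so P* = 5.86/0.0426 = 138.

R* ≈ 440, C* ≈ 10.5, P* ≈ 138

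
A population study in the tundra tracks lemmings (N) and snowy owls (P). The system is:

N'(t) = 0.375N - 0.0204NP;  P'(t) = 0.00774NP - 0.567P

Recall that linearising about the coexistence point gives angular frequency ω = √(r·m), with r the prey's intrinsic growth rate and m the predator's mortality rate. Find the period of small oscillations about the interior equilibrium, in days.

T ≈ 13.6 days

Here r = 0.375 and m = 0.567, so r·m = 0.213.
ω = √0.213 = 0.461 per day, hence T = 2π/ω ≈ 13.6 days.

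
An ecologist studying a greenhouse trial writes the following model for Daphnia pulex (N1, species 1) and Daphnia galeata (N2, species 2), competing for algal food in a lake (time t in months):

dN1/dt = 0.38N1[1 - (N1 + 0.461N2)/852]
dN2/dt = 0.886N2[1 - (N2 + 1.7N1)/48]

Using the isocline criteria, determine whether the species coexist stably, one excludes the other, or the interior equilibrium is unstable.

Compare the nullcline intercepts: K1/α12 = 852/0.461 = 1850 > K2 = 48; K2/α21 = 48/1.7 = 28.2 < K1 = 852.
Since the inequalities point opposite ways, species 1 can invade but species 2 cannot.

species 1 excludes species 2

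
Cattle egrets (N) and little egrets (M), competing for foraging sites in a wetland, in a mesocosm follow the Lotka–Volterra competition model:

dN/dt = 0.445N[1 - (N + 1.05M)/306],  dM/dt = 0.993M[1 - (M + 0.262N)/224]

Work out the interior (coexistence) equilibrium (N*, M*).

N* ≈ 97.7, M* ≈ 198

Setting both brackets to zero gives the nullclines N + 1.05M = 306 and 0.262N + M = 224.
Substituting M = 224 - 0.262N into the first: N(1 - 1.05·0.262) = 306 - 1.05·224.
So N* = 70.8/0.725 = 97.7, and then M* = 224 - 0.262·97.7 = 198.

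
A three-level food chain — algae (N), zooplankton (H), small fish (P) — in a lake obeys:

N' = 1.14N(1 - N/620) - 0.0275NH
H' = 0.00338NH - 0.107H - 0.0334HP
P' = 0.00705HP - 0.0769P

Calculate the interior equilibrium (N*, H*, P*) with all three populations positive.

From dP/dt = 0: 0.00705H* = 0.0769, so H* = 10.9.
From dN/dt = 0: 1.14(1 - N*/620) = 0.0275·10.9, giving N* = 620·(1 - 0.263) = 457.
From dH/dt = 0: 0.00338·457 - 0.107 = 0.0334P*, so P* = 1.44/0.0334 = 43.

N* ≈ 457, H* ≈ 10.9, P* ≈ 43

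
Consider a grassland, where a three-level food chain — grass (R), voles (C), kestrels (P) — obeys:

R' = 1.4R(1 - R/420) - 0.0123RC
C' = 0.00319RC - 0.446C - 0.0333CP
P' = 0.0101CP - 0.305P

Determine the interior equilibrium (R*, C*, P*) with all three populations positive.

From dP/dt = 0: 0.0101C* = 0.305, so C* = 30.2.
From dR/dt = 0: 1.4(1 - R*/420) = 0.0123·30.2, giving R* = 420·(1 - 0.265) = 309.
From dC/dt = 0: 0.00319·309 - 0.446 = 0.0333P*, so P* = 0.538/0.0333 = 16.2.

R* ≈ 309, C* ≈ 30.2, P* ≈ 16.2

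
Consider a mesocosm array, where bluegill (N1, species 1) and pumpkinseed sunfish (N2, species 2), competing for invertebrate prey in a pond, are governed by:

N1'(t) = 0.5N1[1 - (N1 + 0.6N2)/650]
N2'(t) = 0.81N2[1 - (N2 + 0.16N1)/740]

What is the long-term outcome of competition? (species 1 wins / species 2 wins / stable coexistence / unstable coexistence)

Compare the nullcline intercepts: K1/α12 = 650/0.6 = 1080 > K2 = 740; K2/α21 = 740/0.16 = 4620 > K1 = 650.
Since both inequalities hold, each species can invade when rare, so the interior equilibrium is stable.

stable coexistence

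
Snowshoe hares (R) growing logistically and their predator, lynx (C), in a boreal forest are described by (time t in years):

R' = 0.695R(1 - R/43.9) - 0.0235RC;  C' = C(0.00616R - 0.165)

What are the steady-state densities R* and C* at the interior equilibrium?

From dC/dt = 0 with C > 0: 0.00616R* = 0.165, so R* = 26.8.
Substitute into dR/dt = 0: 0.695(1 - 26.8/43.9) = 0.0235C*.
The bracket is 0.39, giving C* = 0.271/0.0235 = 11.5.

R* ≈ 26.8, C* ≈ 11.5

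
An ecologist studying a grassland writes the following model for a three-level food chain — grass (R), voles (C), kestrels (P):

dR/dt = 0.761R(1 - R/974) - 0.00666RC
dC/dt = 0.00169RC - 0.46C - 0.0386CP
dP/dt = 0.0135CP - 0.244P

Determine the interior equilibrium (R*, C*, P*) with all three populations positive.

From dP/dt = 0: 0.0135C* = 0.244, so C* = 18.1.
From dR/dt = 0: 0.761(1 - R*/974) = 0.00666·18.1, giving R* = 974·(1 - 0.158) = 820.
From dC/dt = 0: 0.00169·820 - 0.46 = 0.0386P*, so P* = 0.926/0.0386 = 24.

R* ≈ 820, C* ≈ 18.1, P* ≈ 24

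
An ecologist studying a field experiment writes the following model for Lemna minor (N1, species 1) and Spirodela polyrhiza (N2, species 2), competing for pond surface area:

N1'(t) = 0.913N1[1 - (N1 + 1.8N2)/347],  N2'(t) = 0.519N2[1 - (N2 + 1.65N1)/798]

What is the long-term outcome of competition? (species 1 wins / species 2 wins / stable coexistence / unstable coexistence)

Compare the nullcline intercepts: K1/α12 = 347/1.8 = 193 < K2 = 798; K2/α21 = 798/1.65 = 484 > K1 = 347.
Since the inequalities point opposite ways, species 2 can invade but species 1 cannot.

species 2 excludes species 1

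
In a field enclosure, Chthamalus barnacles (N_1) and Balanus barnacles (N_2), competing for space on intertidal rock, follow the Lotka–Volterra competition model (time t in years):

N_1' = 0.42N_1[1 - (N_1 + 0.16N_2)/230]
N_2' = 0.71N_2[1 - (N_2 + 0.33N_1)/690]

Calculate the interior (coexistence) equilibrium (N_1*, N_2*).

Setting both brackets to zero gives the nullclines N_1 + 0.16N_2 = 230 and 0.33N_1 + N_2 = 690.
Substituting N_2 = 690 - 0.33N_1 into the first: N_1(1 - 0.16·0.33) = 230 - 0.16·690.
So N_1* = 120/0.947 = 126, and then N_2* = 690 - 0.33·126 = 648.

N_1* ≈ 126, N_2* ≈ 648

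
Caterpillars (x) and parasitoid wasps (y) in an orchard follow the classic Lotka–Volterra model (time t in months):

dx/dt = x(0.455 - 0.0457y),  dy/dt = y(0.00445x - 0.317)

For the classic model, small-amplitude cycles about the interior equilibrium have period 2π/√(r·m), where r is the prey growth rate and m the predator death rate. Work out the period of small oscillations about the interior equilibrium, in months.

Here r = 0.455 and m = 0.317, so r·m = 0.144.
ω = √0.144 = 0.38 per month, hence T = 2π/ω ≈ 16.5 months.

T ≈ 16.5 months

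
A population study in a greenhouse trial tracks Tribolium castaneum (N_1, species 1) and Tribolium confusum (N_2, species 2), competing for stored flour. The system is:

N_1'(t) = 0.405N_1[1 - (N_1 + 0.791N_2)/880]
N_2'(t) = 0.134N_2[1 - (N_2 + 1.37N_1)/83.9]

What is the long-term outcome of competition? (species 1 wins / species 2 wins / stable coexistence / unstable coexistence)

Compare the nullcline intercepts: K1/α12 = 880/0.791 = 1110 > K2 = 83.9; K2/α21 = 83.9/1.37 = 61.2 < K1 = 880.
Since the inequalities point opposite ways, species 1 can invade but species 2 cannot.

species 1 excludes species 2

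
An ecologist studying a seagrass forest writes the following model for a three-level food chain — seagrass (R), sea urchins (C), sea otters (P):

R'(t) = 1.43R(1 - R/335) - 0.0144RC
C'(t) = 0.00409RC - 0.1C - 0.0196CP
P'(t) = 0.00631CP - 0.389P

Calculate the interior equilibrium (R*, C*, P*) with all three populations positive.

From dP/dt = 0: 0.00631C* = 0.389, so C* = 61.6.
From dR/dt = 0: 1.43(1 - R*/335) = 0.0144·61.6, giving R* = 335·(1 - 0.621) = 127.
From dC/dt = 0: 0.00409·127 - 0.1 = 0.0196P*, so P* = 0.42/0.0196 = 21.4.

R* ≈ 127, C* ≈ 61.6, P* ≈ 21.4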